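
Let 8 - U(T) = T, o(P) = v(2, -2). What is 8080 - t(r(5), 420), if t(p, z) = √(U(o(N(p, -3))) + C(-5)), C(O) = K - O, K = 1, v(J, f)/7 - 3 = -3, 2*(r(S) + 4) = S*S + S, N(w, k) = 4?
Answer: 8080 - √14 ≈ 8076.3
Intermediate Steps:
r(S) = -4 + S/2 + S²/2 (r(S) = -4 + (S*S + S)/2 = -4 + (S² + S)/2 = -4 + (S + S²)/2 = -4 + (S/2 + S²/2) = -4 + S/2 + S²/2)
v(J, f) = 0 (v(J, f) = 21 + 7*(-3) = 21 - 21 = 0)
o(P) = 0
U(T) = 8 - T
C(O) = 1 - O
t(p, z) = √14 (t(p, z) = √((8 - 1*0) + (1 - 1*(-5))) = √((8 + 0) + (1 + 5)) = √(8 + 6) = √14)
8080 - t(r(5), 420) = 8080 - √14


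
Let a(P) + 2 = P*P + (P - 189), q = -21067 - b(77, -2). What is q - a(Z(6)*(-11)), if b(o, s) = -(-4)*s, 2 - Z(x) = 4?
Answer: -21374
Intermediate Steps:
Z(x) = -2 (Z(x) = 2 - 1*4 = 2 - 4 = -2)
b(o, s) = 4*s
q = -21059 (q = -21067 - 4*(-2) = -21067 - 1*(-8) = -21067 + 8 = -21059)
a(P) = -191 + P + P² (a(P) = -2 + (P*P + (P - 189)) = -2 + (P² + (-189 + P)) = -2 + (-189 + P + P²) = -191 + P + P²)
q - a(Z(6)*(-11)) = -21059 - (-191 - 2*(-11) + (-2*(-11))²) = -21059 - (-191 + 22 + 22²) = -21059 - (-191 + 22 + 484) = -21059 - 1*315 = -21059 - 315 = -21374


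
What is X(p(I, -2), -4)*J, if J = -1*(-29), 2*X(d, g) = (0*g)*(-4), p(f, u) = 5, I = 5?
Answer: 0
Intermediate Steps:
X(d, g) = 0 (X(d, g) = ((0*g)*(-4))/2 = (0*(-4))/2 = (½)*0 = 0)
J = 29
X(p(I, -2), -4)*J = 0*29 = 0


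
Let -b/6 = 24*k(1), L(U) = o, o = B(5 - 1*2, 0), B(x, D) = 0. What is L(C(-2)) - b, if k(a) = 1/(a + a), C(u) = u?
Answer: 72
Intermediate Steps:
o = 0
L(U) = 0
k(a) = 1/(2*a)
b = -72 (b = -144*(1/2)/1 = -144*(1/2)*1 = -144/2 = -6*12 = -72)
L(C(-2)) - b = 0 - 1*(-72) = 0 + 72 = 72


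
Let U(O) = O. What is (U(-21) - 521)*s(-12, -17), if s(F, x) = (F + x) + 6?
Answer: 12466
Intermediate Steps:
s(F, x) = 6 + F + x
(U(-21) - 521)*s(-12, -17) = (-21 - 521)*(6 - 12 - 17) = -542*(-23) = 12466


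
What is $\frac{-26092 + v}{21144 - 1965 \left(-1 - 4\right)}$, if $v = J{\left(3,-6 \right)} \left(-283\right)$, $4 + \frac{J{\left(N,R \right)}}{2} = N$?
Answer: $- \frac{25526}{30969} \approx -0.82424$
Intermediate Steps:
$J{\left(N,R \right)} = -8 + 2 N$
$v = 566$ ($v = \left(-8 + 2 \cdot 3\right) \left(-283\right) = \left(-8 + 6\right) \left(-283\right) = \left(-2\right) \left(-283\right) = 566$)
$\frac{-26092 + v}{21144 - 1965 \left(-1 - 4\right)} = \frac{-26092 + 566}{21144 - 1965 \left(-1 - 4\right)} = - \frac{25526}{21144 - -9825} = - \frac{25526}{21144 + 9825} = - \frac{25526}{30969}$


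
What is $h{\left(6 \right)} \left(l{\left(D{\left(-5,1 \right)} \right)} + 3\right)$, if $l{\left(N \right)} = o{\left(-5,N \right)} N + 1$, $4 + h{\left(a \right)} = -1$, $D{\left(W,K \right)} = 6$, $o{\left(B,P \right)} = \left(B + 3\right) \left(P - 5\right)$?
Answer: $40$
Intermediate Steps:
$o{\left(B,P \right)} = \left(-5 + P\right) \left(3 + B\right)$ ($o{\left(B,P \right)} = \left(3 + B\right) \left(-5 + P\right) = \left(-5 + P\right) \left(3 + B\right)$)
$h{\left(a \right)} = -5$ ($h{\left(a \right)} = -4 - 1 = -5$)
$l{\left(N \right)} = 1 + N \left(10 - 2 N\right)$ ($l{\left(N \right)} = \left(-15 - -25 + 3 N - 5 N\right) N + 1 = \left(-15 + 25 + 3 N - 5 N\right) N + 1 = \left(10 - 2 N\right) N + 1 = N \left(10 - 2 N\right) + 1 = 1 + N \left(10 - 2 N\right)$)
$h{\left(6 \right)} \left(l{\left(D{\left(-5,1 \right)} \right)} + 3\right) = - 5 \left(\left(1 - 12 \left(-5 + 6\right)\right) + 3\right) = - 5 \left(\left(1 - 12 \cdot 1\right) + 3\right) = - 5 \left(\left(1 - 12\right) + 3\right) = - 5 \left(-11 + 3\right) = \left(-5\right) \left(-8\right) = 40$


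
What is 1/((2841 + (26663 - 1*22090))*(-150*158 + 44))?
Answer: -1/175385584 ≈ -5.7017e-9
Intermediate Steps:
1/((2841 + (26663 - 1*22090))*(-150*158 + 44)) = 1/((2841 + (26663 - 22090))*(-23700 + 44)) = 1/((2841 + 4573)*(-23656)) = -1/23656/7414 = (1/7414)*(-1/23656) = -1/175385584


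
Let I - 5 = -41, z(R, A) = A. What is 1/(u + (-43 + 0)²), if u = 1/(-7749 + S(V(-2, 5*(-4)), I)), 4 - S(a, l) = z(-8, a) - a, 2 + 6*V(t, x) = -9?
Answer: 7745/14320504 ≈ 0.00054083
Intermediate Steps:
V(t, x) = -11/6 (V(t, x) = -⅓ + (⅙)*(-9) = -⅓ - 3/2 = -11/6)
I = -36 (I = 5 - 41 = -36)
S(a, l) = 4 (S(a, l) = 4 - (a - a) = 4 - 1*0 = 4 + 0 = 4)
u = -1/7745 (u = 1/(-7749 + 4) = 1/(-7745) = -1/7745 ≈ -0.00012912)
1/(u + (-43 + 0)²) = 1/(-1/7745 + (-43 + 0)²) = 1/(-1/7745 + (-43)²) = 1/(-1/7745 + 1849) = 1/(14320504/7745) = 7745/14320504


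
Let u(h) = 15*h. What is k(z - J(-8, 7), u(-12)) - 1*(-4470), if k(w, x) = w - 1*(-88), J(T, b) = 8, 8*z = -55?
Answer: 36345/8 ≈ 4543.1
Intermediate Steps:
z = -55/8 (z = (⅛)*(-55) = -55/8 ≈ -6.8750)
k(w, x) = 88 + w (k(w, x) = w + 88 = 88 + w)
k(z - J(-8, 7), u(-12)) - 1*(-4470) = (88 + (-55/8 - 1*8)) - 1*(-4470) = (88 + (-55/8 - 8)) + 4470 = (88 - 119/8) + 4470 = 585/8 + 4470 = 36345/8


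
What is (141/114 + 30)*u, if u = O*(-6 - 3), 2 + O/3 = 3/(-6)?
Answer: 160245/76 ≈ 2108.5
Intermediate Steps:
O = -15/2 (O = -6 + 3*(3/(-6)) = -6 + 3*(3*(-⅙)) = -6 + 3*(-½) = -6 - 3/2 = -15/2 ≈ -7.5000)
u = 135/2 (u = -15*(-6 - 3)/2 = -15/2*(-9) = 135/2 ≈ 67.500)
(141/114 + 30)*u = (141/114 + 30)*(135/2) = (141*(1/114) + 30)*(135/2) = (47/38 + 30)*(135/2) = (1187/38)*(135/2) = 160245/76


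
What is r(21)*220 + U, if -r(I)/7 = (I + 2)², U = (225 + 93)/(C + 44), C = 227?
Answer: -220772542/271 ≈ -8.1466e+5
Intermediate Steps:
U = 318/271 (U = (225 + 93)/(227 + 44) = 318/271 ≈ 1.1734)
r(I) = -7*(2 + I)² (r(I) = -7*(I + 2)² = -7*(2 + I)²)
r(21)*220 + U = -7*(2 + 21)²*220 + 318/271 = -7*23²*220 + 318/271 = -7*529*220 + 318/271 = -3703*220 + 318/271 = -814660 + 318/271 = -220772542/271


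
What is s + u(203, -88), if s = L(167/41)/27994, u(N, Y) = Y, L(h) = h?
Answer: -101002185/1147754 ≈ -88.000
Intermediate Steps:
s = 167/1147754 (s = (167/41)/27994 = (167*(1/41))*(1/27994) = (167/41)*(1/27994) = 167/1147754 ≈ 0.00014550)
s + u(203, -88) = 167/1147754 - 88 = -101002185/1147754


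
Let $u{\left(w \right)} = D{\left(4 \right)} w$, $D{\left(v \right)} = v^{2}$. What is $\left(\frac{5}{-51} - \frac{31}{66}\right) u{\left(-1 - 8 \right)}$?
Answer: $\frac{15288}{187} \approx 81.754$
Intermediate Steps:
$u{\left(w \right)} = 16 w$ ($u{\left(w \right)} = 4^{2} w = 16 w$)
$\left(\frac{5}{-51} - \frac{31}{66}\right) u{\left(-1 - 8 \right)} = \left(\frac{5}{-51} - \frac{31}{66}\right) 16 \left(-1 - 8\right) = \left(5 \left(- \frac{1}{51}\right) - \frac{31}{66}\right) 16 \left(-1 - 8\right) = \left(- \frac{5}{51} - \frac{31}{66}\right) 16 \left(-9\right) = \left(- \frac{637}{1122}\right) \left(-144\right) = \frac{15288}{187}$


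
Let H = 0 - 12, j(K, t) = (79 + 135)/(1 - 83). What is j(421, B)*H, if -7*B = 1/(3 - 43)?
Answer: 1284/41 ≈ 31.317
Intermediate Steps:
B = 1/280 (B = -1/(7*(3 - 43)) = -1/7/(-40) = -1/7*(-1/40) = 1/280 ≈ 0.0035714)
j(K, t) = -107/41 (j(K, t) = 214/(-82) = 214*(-1/82) = -107/41)
H = -12
j(421, B)*H = -107/41*(-12) = 1284/41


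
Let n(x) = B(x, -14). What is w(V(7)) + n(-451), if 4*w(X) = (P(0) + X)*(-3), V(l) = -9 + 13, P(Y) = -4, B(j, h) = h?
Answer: -14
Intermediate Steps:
V(l) = 4
w(X) = 3 - 3*X/4 (w(X) = ((-4 + X)*(-3))/4 = (12 - 3*X)/4 = 3 - 3*X/4)
n(x) = -14
w(V(7)) + n(-451) = (3 - ¾*4) - 14 = (3 - 3) - 14 = 0 - 14 = -14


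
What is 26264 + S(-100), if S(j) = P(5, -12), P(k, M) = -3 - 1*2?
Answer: 26259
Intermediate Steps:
P(k, M) = -5 (P(k, M) = -3 - 2 = -5)
S(j) = -5
26264 + S(-100) = 26264 - 5 = 26259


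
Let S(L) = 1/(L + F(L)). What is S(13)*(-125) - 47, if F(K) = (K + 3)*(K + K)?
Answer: -20288/429 ≈ -47.291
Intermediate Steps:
F(K) = 2*K*(3 + K) (F(K) = (3 + K)*(2*K) = 2*K*(3 + K))
S(L) = 1/(L + 2*L*(3 + L))
S(13)*(-125) - 47 = (1/(13*(7 + 2*13)))*(-125) - 47 = (1/(13*(7 + 26)))*(-125) - 47 = ((1/13)/33)*(-125) - 47 = ((1/13)*(1/33))*(-125) - 47 = (1/429)*(-125) - 47 = -125/429 - 47 = -20288/429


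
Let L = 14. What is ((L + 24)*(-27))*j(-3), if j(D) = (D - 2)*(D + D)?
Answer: -30780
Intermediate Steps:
j(D) = 2*D*(-2 + D) (j(D) = (-2 + D)*(2*D) = 2*D*(-2 + D))
((L + 24)*(-27))*j(-3) = ((14 + 24)*(-27))*(2*(-3)*(-2 - 3)) = (38*(-27))*(2*(-3)*(-5)) = -1026*30 = -30780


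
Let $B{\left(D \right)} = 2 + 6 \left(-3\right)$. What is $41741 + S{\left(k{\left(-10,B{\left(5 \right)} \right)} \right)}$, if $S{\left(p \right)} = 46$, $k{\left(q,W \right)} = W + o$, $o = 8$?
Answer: $41787$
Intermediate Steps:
$B{\left(D \right)} = -16$ ($B{\left(D \right)} = 2 - 18 = -16$)
$k{\left(q,W \right)} = 8 + W$ ($k{\left(q,W \right)} = W + 8 = 8 + W$)
$41741 + S{\left(k{\left(-10,B{\left(5 \right)} \right)} \right)} = 41741 + 46 = 41787$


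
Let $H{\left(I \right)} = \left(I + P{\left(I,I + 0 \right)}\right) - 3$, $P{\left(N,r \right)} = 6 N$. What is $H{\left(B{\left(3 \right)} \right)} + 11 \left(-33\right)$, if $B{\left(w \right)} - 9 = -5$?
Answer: $-338$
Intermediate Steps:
$B{\left(w \right)} = 4$ ($B{\left(w \right)} = 9 - 5 = 4$)
$H{\left(I \right)} = -3 + 7 I$ ($H{\left(I \right)} = \left(I + 6 I\right) - 3 = 7 I - 3 = -3 + 7 I$)
$H{\left(B{\left(3 \right)} \right)} + 11 \left(-33\right) = \left(-3 + 7 \cdot 4\right) + 11 \left(-33\right) = \left(-3 + 28\right) - 363 = 25 - 363 = -338$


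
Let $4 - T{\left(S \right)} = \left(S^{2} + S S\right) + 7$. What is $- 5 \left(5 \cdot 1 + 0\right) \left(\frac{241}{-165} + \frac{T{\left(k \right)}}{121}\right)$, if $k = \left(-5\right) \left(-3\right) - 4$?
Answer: $\frac{31630}{363} \approx 87.135$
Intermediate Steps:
$k = 11$ ($k = 15 - 4 = 11$)
$T{\left(S \right)} = -3 - 2 S^{2}$ ($T{\left(S \right)} = 4 - \left(\left(S^{2} + S S\right) + 7\right) = 4 - \left(\left(S^{2} + S^{2}\right) + 7\right) = 4 - \left(2 S^{2} + 7\right) = 4 - \left(7 + 2 S^{2}\right) = -3 - 2 S^{2}$)
$- 5 \left(5 \cdot 1 + 0\right) \left(\frac{241}{-165} + \frac{T{\left(k \right)}}{121}\right) = - 5 \left(5 \cdot 1 + 0\right) \left(\frac{241}{-165} + \frac{-3 - 2 \cdot 11^{2}}{121}\right) = - 5 \left(5 + 0\right) \left(241 \left(- \frac{1}{165}\right) + \left(-3 - 242\right) \frac{1}{121}\right) = \left(-5\right) 5 \left(- \frac{241}{165} + \left(-3 - 242\right) \frac{1}{121}\right) = - 25 \left(- \frac{241}{165} - \frac{245}{121}\right) = \left(-25\right) \left(- \frac{6326}{1815}\right) = \frac{31630}{363}$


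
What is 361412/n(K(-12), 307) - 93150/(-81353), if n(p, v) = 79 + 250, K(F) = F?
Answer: 29432596786/26765137 ≈ 1099.7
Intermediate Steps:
n(p, v) = 329
361412/n(K(-12), 307) - 93150/(-81353) = 361412/329 - 93150/(-81353) = 361412*(1/329) - 93150*(-1/81353) = 361412/329 + 93150/81353 = 29432596786/26765137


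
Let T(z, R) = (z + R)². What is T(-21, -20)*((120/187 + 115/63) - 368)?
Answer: -7238962583/11781 ≈ -6.1446e+5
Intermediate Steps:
T(z, R) = (R + z)²
T(-21, -20)*((120/187 + 115/63) - 368) = (-20 - 21)²*((120/187 + 115/63) - 368) = (-41)²*((120*(1/187) + 115*(1/63)) - 368) = 1681*((120/187 + 115/63) - 368) = 1681*(29065/11781 - 368) = 1681*(-4306343/11781) = -7238962583/11781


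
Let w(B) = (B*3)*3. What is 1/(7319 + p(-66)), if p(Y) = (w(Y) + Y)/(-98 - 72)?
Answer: 17/124489 ≈ 0.00013656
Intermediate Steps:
w(B) = 9*B (w(B) = (3*B)*3 = 9*B)
p(Y) = -Y/17 (p(Y) = (9*Y + Y)/(-98 - 72) = (10*Y)/(-170) = (10*Y)*(-1/170) = -Y/17)
1/(7319 + p(-66)) = 1/(7319 - 1/17*(-66)) = 1/(7319 + 66/17) = 1/(124489/17) = 17/124489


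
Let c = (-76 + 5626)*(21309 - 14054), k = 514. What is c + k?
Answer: 40265764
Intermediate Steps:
c = 40265250 (c = 5550*7255 = 40265250)
c + k = 40265250 + 514 = 40265764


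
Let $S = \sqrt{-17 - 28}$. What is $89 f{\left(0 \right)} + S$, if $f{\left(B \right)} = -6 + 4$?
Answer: $-178 + 3 i \sqrt{5} \approx -178.0 + 6.7082 i$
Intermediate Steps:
$S = 3 i \sqrt{5}$ ($S = \sqrt{-45} = 3 i \sqrt{5} \approx 6.7082 i$)
$f{\left(B \right)} = -2$
$89 f{\left(0 \right)} + S = 89 \left(-2\right) + 3 i \sqrt{5} = -178 + 3 i \sqrt{5}$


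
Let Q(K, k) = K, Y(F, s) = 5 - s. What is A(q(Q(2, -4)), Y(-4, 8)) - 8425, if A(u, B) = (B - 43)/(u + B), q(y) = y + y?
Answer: -8471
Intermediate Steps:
q(y) = 2*y
A(u, B) = (-43 + B)/(B + u)
A(q(Q(2, -4)), Y(-4, 8)) - 8425 = (-43 + (5 - 1*8))/((5 - 1*8) + 2*2) - 8425 = (-43 + (5 - 8))/((5 - 8) + 4) - 8425 = (-43 - 3)/(-3 + 4) - 8425 = -46/1 - 8425 = 1*(-46) - 8425 = -46 - 8425 = -8471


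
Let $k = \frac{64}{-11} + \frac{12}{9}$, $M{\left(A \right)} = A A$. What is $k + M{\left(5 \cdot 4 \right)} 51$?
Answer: $\frac{673052}{33} \approx 20396.0$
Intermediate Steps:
$M{\left(A \right)} = A^{2}$
$k = - \frac{148}{33}$ ($k = 64 \left(- \frac{1}{11}\right) + 12 \cdot \frac{1}{9} = - \frac{64}{11} + \frac{4}{3} = - \frac{148}{33} \approx -4.4848$)
$k + M{\left(5 \cdot 4 \right)} 51 = - \frac{148}{33} + \left(5 \cdot 4\right)^{2} \cdot 51 = - \frac{148}{33} + 20^{2} \cdot 51 = - \frac{148}{33} + 400 \cdot 51 = - \frac{148}{33} + 20400 = \frac{673052}{33}$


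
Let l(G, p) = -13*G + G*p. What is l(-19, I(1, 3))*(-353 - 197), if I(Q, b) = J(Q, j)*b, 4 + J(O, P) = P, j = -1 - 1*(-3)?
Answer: -198550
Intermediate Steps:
j = 2 (j = -1 + 3 = 2)
J(O, P) = -4 + P
I(Q, b) = -2*b (I(Q, b) = (-4 + 2)*b = -2*b)
l(-19, I(1, 3))*(-353 - 197) = (-19*(-13 - 2*3))*(-353 - 197) = -19*(-13 - 6)*(-550) = -19*(-19)*(-550) = 361*(-550) = -198550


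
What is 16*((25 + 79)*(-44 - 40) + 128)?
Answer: -137728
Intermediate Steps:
16*((25 + 79)*(-44 - 40) + 128) = 16*(104*(-84) + 128) = 16*(-8736 + 128) = 16*(-8608) = -137728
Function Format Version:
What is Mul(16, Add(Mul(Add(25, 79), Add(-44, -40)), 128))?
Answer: -137728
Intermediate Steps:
Mul(16, Add(Mul(Add(25, 79), Add(-44, -40)), 128)) = Mul(16, Add(Mul(104, -84), 128)) = Mul(16, Add(-8736, 128)) = Mul(16, -8608) = -137728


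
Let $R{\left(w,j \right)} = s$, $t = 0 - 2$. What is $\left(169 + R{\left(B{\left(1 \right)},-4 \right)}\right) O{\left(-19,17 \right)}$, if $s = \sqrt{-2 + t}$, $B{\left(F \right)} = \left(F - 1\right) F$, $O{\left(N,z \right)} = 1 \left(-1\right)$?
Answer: $-169 - 2 i \approx -169.0 - 2.0 i$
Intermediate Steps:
$t = -2$ ($t = 0 - 2 = -2$)
$O{\left(N,z \right)} = -1$
$B{\left(F \right)} = F \left(-1 + F\right)$ ($B{\left(F \right)} = \left(-1 + F\right) F = F \left(-1 + F\right)$)
$s = 2 i$ ($s = \sqrt{-2 - 2} = \sqrt{-4} = 2 i \approx 2.0 i$)
$R{\left(w,j \right)} = 2 i$
$\left(169 + R{\left(B{\left(1 \right)},-4 \right)}\right) O{\left(-19,17 \right)} = \left(169 + 2 i\right) \left(-1\right) = -169 - 2 i$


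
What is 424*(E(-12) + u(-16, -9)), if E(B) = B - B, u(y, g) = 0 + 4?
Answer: 1696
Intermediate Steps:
u(y, g) = 4
E(B) = 0
424*(E(-12) + u(-16, -9)) = 424*(0 + 4) = 424*4 = 1696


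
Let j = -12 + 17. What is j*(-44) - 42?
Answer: -262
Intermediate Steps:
j = 5
j*(-44) - 42 = 5*(-44) - 42 = -220 - 42 = -262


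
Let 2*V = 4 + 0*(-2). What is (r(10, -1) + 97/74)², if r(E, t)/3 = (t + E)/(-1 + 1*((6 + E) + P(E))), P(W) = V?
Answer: 13300609/1582564 ≈ 8.4045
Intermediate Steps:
V = 2 (V = (4 + 0*(-2))/2 = (4 + 0)/2 = (½)*4 = 2)
P(W) = 2
r(E, t) = 3*(E + t)/(7 + E) (r(E, t) = 3*((t + E)/(-1 + 1*((6 + E) + 2))) = 3*((E + t)/(-1 + 1*(8 + E))) = 3*((E + t)/(-1 + (8 + E))) = 3*((E + t)/(7 + E)) = 3*(E + t)/(7 + E))
(r(10, -1) + 97/74)² = (3*(10 - 1)/(7 + 10) + 97/74)² = (3*9/17 + 97*(1/74))² = (3*(1/17)*9 + 97/74)² = (27/17 + 97/74)² = (3647/1258)² = 13300609/1582564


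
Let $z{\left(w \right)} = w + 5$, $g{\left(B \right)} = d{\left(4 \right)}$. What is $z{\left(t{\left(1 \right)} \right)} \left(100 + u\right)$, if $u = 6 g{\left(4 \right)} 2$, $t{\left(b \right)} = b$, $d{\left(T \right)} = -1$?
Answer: $528$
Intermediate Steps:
$g{\left(B \right)} = -1$
$z{\left(w \right)} = 5 + w$
$u = -12$ ($u = 6 \left(-1\right) 2 = \left(-6\right) 2 = -12$)
$z{\left(t{\left(1 \right)} \right)} \left(100 + u\right) = \left(5 + 1\right) \left(100 - 12\right) = 6 \cdot 88 = 528$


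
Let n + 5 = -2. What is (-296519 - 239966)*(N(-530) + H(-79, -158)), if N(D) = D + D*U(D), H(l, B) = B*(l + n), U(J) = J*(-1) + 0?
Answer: 143693215370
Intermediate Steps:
n = -7 (n = -5 - 2 = -7)
U(J) = -J (U(J) = -J + 0 = -J)
H(l, B) = B*(-7 + l) (H(l, B) = B*(l - 7) = B*(-7 + l))
N(D) = D - D**2 (N(D) = D + D*(-D) = D - D**2)
(-296519 - 239966)*(N(-530) + H(-79, -158)) = (-296519 - 239966)*(-530*(1 - 1*(-530)) - 158*(-7 - 79)) = -536485*(-530*(1 + 530) - 158*(-86)) = -536485*(-530*531 + 13588) = -536485*(-281430 + 13588) = -536485*(-267842) = 143693215370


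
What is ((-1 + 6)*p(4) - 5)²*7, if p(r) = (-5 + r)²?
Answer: 0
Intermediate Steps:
((-1 + 6)*p(4) - 5)²*7 = ((-1 + 6)*(-5 + 4)² - 5)²*7 = (5*(-1)² - 5)²*7 = (5*1 - 5)²*7 = (5 - 5)²*7 = 0²*7 = 0*7 = 0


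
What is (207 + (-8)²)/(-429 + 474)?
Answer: 271/45 ≈ 6.0222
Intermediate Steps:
(207 + (-8)²)/(-429 + 474) = (207 + 64)/45 = 271*(1/45) = 271/45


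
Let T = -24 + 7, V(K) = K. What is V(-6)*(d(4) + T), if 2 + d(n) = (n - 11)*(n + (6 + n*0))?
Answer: 534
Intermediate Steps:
T = -17
d(n) = -2 + (-11 + n)*(6 + n) (d(n) = -2 + (n - 11)*(n + (6 + n*0)) = -2 + (-11 + n)*(n + (6 + 0)) = -2 + (-11 + n)*(n + 6) = -2 + (-11 + n)*(6 + n))
V(-6)*(d(4) + T) = -6*((-68 + 4² - 5*4) - 17) = -6*((-68 + 16 - 20) - 17) = -6*(-72 - 17) = -6*(-89) = 534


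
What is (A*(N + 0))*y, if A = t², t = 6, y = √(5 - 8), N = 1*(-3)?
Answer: -108*I*√3 ≈ -187.06*I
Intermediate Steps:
N = -3
y = I*√3 (y = √(-3) = I*√3 ≈ 1.732*I)
A = 36 (A = 6² = 36)
(A*(N + 0))*y = (36*(-3 + 0))*(I*√3) = (36*(-3))*(I*√3) = -108*I*√3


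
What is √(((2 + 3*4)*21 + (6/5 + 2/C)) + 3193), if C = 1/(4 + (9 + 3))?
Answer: √88005/5 ≈ 59.331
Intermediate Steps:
C = 1/16 (C = 1/(4 + 12) = 1/16 ≈ 0.062500)
√(((2 + 3*4)*21 + (6/5 + 2/C)) + 3193) = √(((2 + 3*4)*21 + (6/5 + 2/(1/16))) + 3193) = √(((2 + 12)*21 + (6*(⅕) + 2*16)) + 3193) = √((14*21 + (6/5 + 32)) + 3193) = √((294 + 166/5) + 3193) = √(1636/5 + 3193) = √(17601/5) = √88005/5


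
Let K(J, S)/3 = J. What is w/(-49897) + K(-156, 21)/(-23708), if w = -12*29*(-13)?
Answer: -20975799/295739519 ≈ -0.070927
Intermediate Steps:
w = 4524 (w = -348*(-13) = 4524)
K(J, S) = 3*J
w/(-49897) + K(-156, 21)/(-23708) = 4524/(-49897) + (3*(-156))/(-23708) = 4524*(-1/49897) - 468*(-1/23708) = -4524/49897 + 117/5927 = -20975799/295739519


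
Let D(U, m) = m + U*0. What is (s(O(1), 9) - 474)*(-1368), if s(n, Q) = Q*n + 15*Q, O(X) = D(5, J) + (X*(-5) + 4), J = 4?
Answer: 426816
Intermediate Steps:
D(U, m) = m (D(U, m) = m + 0 = m)
O(X) = 8 - 5*X (O(X) = 4 + (X*(-5) + 4) = 4 + (-5*X + 4) = 4 + (4 - 5*X) = 8 - 5*X)
s(n, Q) = 15*Q + Q*n
(s(O(1), 9) - 474)*(-1368) = (9*(15 + (8 - 5*1)) - 474)*(-1368) = (9*(15 + (8 - 5)) - 474)*(-1368) = (9*(15 + 3) - 474)*(-1368) = (9*18 - 474)*(-1368) = (162 - 474)*(-1368) = -312*(-1368) = 426816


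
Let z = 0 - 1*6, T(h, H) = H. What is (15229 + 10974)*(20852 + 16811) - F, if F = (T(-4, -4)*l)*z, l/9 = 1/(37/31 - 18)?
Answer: 514166356565/521 ≈ 9.8688e+8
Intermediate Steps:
z = -6 (z = 0 - 6 = -6)
l = -279/521 (l = 9/(37/31 - 18) = 9/(-521/31) = 9*(-31/521) = -279/521 ≈ -0.53551)
F = -6696/521 (F = -4*(-279/521)*(-6) = (1116/521)*(-6) = -6696/521 ≈ -12.852)
(15229 + 10974)*(20852 + 16811) - F = (15229 + 10974)*(20852 + 16811) - 1*(-6696/521) = 26203*37663 + 6696/521 = 986883589 + 6696/521 = 514166356565/521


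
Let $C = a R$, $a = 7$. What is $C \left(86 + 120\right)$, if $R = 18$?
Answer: $25956$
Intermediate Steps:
$C = 126$ ($C = 7 \cdot 18 = 126$)
$C \left(86 + 120\right) = 126 \left(86 + 120\right) = 126 \cdot 206 = 25956$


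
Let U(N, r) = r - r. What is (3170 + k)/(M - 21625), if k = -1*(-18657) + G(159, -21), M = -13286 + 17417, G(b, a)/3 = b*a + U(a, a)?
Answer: -5905/8747 ≈ -0.67509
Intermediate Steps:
U(N, r) = 0
G(b, a) = 3*a*b (G(b, a) = 3*(b*a + 0) = 3*(a*b + 0) = 3*(a*b) = 3*a*b)
M = 4131
k = 8640 (k = -1*(-18657) + 3*(-21)*159 = 18657 - 10017 = 8640)
(3170 + k)/(M - 21625) = (3170 + 8640)/(4131 - 21625) = 11810/(-17494) = 11810*(-1/17494) = -5905/8747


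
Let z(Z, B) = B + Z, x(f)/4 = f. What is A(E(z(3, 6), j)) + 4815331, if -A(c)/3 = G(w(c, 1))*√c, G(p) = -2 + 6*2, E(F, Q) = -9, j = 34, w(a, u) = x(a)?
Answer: 4815331 - 90*I ≈ 4.8153e+6 - 90.0*I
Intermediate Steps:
x(f) = 4*f
w(a, u) = 4*a
G(p) = 10 (G(p) = -2 + 12 = 10)
A(c) = -30*√c
A(E(z(3, 6), j)) + 4815331 = -90*I + 4815331 = 4815331 - 90*I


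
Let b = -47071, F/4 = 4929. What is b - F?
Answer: -66787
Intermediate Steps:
F = 19716 (F = 4*4929 = 19716)
b - F = -47071 - 1*19716 = -47071 - 19716 = -66787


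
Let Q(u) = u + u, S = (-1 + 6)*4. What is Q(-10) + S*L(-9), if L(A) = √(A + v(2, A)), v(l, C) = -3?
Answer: -20 + 40*I*√3 ≈ -20.0 + 69.282*I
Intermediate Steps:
L(A) = √(-3 + A) (L(A) = √(A - 3) = √(-3 + A))
S = 20 (S = 5*4 = 20)
Q(u) = 2*u
Q(-10) + S*L(-9) = 2*(-10) + 20*√(-3 - 9) = -20 + 20*√(-12) = -20 + 20*(2*I*√3) = -20 + 40*I*√3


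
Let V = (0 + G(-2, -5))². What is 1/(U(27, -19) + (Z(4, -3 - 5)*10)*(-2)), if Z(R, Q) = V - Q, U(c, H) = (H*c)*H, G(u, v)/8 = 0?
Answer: 1/9587 ≈ 0.00010431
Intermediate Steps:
G(u, v) = 0 (G(u, v) = 8*0 = 0)
V = 0 (V = (0 + 0)² = 0² = 0)
U(c, H) = c*H²
Z(R, Q) = -Q (Z(R, Q) = 0 - Q = -Q)
1/(U(27, -19) + (Z(4, -3 - 5)*10)*(-2)) = 1/(27*(-19)² + (-(-3 - 5)*10)*(-2)) = 1/(27*361 + (-1*(-8)*10)*(-2)) = 1/(9747 + (8*10)*(-2)) = 1/(9747 + 80*(-2)) = 1/(9747 - 160) = 1/9587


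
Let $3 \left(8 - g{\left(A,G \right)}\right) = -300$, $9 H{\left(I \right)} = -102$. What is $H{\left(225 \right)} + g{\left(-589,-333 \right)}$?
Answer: $\frac{290}{3} \approx 96.667$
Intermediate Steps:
$H{\left(I \right)} = - \frac{34}{3}$ ($H{\left(I \right)} = \frac{1}{9} \left(-102\right) = - \frac{34}{3}$)
$g{\left(A,G \right)} = 108$ ($g{\left(A,G \right)} = 8 - -100 = 8 + 100 = 108$)
$H{\left(225 \right)} + g{\left(-589,-333 \right)} = - \frac{34}{3} + 108 = \frac{290}{3}$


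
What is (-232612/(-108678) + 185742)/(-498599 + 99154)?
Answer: -10093150844/21705441855 ≈ -0.46501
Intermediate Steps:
(-232612/(-108678) + 185742)/(-498599 + 99154) = (-232612*(-1/108678) + 185742)/(-399445) = (116306/54339 + 185742)*(-1/399445) = (10093150844/54339)*(-1/399445) = -10093150844/21705441855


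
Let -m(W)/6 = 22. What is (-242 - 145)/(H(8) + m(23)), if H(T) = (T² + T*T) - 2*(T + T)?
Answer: 43/4 ≈ 10.750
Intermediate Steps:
m(W) = -132 (m(W) = -6*22 = -132)
H(T) = -4*T + 2*T² (H(T) = (T² + T²) - 4*T = 2*T² - 4*T = -4*T + 2*T²)
(-242 - 145)/(H(8) + m(23)) = (-242 - 145)/(2*8*(-2 + 8) - 132) = -387/(2*8*6 - 132) = -387/(96 - 132) = -387/(-36) = -387*(-1/36) = 43/4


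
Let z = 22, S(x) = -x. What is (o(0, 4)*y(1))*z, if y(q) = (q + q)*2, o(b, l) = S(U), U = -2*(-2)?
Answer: -352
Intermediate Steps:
U = 4
o(b, l) = -4 (o(b, l) = -1*4 = -4)
y(q) = 4*q (y(q) = (2*q)*2 = 4*q)
(o(0, 4)*y(1))*z = -16*22 = -352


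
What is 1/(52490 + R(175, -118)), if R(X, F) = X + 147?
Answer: 1/52812 ≈ 1.8935e-5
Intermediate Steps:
R(X, F) = 147 + X
1/(52490 + R(175, -118)) = 1/(52490 + (147 + 175)) = 1/(52490 + 322) = 1/52812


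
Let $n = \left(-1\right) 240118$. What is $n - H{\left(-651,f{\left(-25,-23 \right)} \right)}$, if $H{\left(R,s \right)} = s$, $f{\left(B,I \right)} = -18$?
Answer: $-240100$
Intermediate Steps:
$n = -240118$
$n - H{\left(-651,f{\left(-25,-23 \right)} \right)} = -240118 - -18 = -240118 + 18 = -240100$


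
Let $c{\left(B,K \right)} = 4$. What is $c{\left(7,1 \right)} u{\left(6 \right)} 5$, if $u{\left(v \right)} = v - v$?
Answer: $0$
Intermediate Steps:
$u{\left(v \right)} = 0$
$c{\left(7,1 \right)} u{\left(6 \right)} 5 = 4 \cdot 0 \cdot 5 = 0 \cdot 5 = 0$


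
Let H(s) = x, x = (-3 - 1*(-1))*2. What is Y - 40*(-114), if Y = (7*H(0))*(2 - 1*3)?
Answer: 4588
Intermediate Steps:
x = -4 (x = (-3 + 1)*2 = -2*2 = -4)
H(s) = -4
Y = 28 (Y = (7*(-4))*(2 - 1*3) = -28*(2 - 3) = -28*(-1) = 28)
Y - 40*(-114) = 28 - 40*(-114) = 28 + 4560 = 4588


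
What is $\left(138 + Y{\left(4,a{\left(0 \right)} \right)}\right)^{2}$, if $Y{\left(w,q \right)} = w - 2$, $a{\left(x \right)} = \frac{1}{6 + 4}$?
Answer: $19600$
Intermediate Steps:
$a{\left(x \right)} = \frac{1}{10}$
$Y{\left(w,q \right)} = -2 + w$ ($Y{\left(w,q \right)} = w - 2 = -2 + w$)
$\left(138 + Y{\left(4,a{\left(0 \right)} \right)}\right)^{2} = \left(138 + \left(-2 + 4\right)\right)^{2} = \left(138 + 2\right)^{2} = 140^{2} = 19600$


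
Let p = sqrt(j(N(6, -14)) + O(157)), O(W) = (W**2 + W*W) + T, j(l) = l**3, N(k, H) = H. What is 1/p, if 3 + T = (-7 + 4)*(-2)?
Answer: sqrt(5173)/15519 ≈ 0.0046346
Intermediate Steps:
T = 3 (T = -3 + (-7 + 4)*(-2) = -3 - 3*(-2) = -3 + 6 = 3)
O(W) = 3 + 2*W**2 (O(W) = (W**2 + W*W) + 3 = (W**2 + W**2) + 3 = 2*W**2 + 3 = 3 + 2*W**2)
p = 3*sqrt(5173) (p = sqrt((-14)**3 + (3 + 2*157**2)) = sqrt(-2744 + (3 + 2*24649)) = sqrt(-2744 + (3 + 49298)) = sqrt(-2744 + 49301) = sqrt(46557) = 3*sqrt(5173) ≈ 215.77)
1/p = 1/(3*sqrt(5173)) = sqrt(5173)/15519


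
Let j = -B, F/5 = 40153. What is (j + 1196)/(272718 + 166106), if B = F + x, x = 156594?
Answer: -356163/438824 ≈ -0.81163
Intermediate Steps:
F = 200765 (F = 5*40153 = 200765)
B = 357359 (B = 200765 + 156594 = 357359)
j = -357359 (j = -1*357359 = -357359)
(j + 1196)/(272718 + 166106) = (-357359 + 1196)/(272718 + 166106) = -356163/438824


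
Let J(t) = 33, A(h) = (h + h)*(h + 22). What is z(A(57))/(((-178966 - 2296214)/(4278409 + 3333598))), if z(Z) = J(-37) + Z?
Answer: -22934977091/825060 ≈ -27798.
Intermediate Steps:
A(h) = 2*h*(22 + h) (A(h) = (2*h)*(22 + h) = 2*h*(22 + h))
z(Z) = 33 + Z
z(A(57))/(((-178966 - 2296214)/(4278409 + 3333598))) = (33 + 2*57*(22 + 57))/(((-178966 - 2296214)/(4278409 + 3333598))) = (33 + 2*57*79)/((-2475180/7612007)) = (33 + 9006)/((-2475180*1/7612007)) = 9039/(-2475180/7612007) = 9039*(-7612007/2475180) = -22934977091/825060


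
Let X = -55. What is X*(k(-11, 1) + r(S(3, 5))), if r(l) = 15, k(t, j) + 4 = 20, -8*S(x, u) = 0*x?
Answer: -1705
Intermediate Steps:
S(x, u) = 0 (S(x, u) = -0*x = -⅛*0 = 0)
k(t, j) = 16 (k(t, j) = -4 + 20 = 16)
X*(k(-11, 1) + r(S(3, 5))) = -55*(16 + 15) = -55*31 = -1705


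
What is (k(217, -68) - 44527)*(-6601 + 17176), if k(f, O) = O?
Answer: -471592125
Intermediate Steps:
(k(217, -68) - 44527)*(-6601 + 17176) = (-68 - 44527)*(-6601 + 17176) = -44595*10575 = -471592125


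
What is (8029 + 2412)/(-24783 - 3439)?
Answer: -10441/28222 ≈ -0.36996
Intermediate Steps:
(8029 + 2412)/(-24783 - 3439) = 10441/(-28222) = 10441*(-1/28222) = -10441/28222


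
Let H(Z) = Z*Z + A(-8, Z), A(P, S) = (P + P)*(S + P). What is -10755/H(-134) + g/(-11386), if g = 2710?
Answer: -88637155/115158004 ≈ -0.76970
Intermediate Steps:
A(P, S) = 2*P*(P + S) (A(P, S) = (2*P)*(P + S) = 2*P*(P + S))
H(Z) = 128 + Z² - 16*Z (H(Z) = Z*Z + 2*(-8)*(-8 + Z) = Z² + (128 - 16*Z) = 128 + Z² - 16*Z)
-10755/H(-134) + g/(-11386) = -10755/(128 + (-134)² - 16*(-134)) + 2710/(-11386) = -10755/(128 + 17956 + 2144) + 2710*(-1/11386) = -10755/20228 - 1355/5693 = -88637155/115158004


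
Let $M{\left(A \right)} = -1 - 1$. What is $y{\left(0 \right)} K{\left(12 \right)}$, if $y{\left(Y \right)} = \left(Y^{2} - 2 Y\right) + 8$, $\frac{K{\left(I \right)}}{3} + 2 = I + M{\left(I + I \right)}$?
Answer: $192$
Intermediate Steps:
$M{\left(A \right)} = -2$
$K{\left(I \right)} = -12 + 3 I$ ($K{\left(I \right)} = -6 + 3 \left(I - 2\right) = -6 + 3 \left(-2 + I\right) = -6 + \left(-6 + 3 I\right) = -12 + 3 I$)
$y{\left(Y \right)} = 8 + Y^{2} - 2 Y$
$y{\left(0 \right)} K{\left(12 \right)} = \left(8 + 0^{2} - 0\right) \left(-12 + 3 \cdot 12\right) = \left(8 + 0 + 0\right) \left(-12 + 36\right) = 8 \cdot 24 = 192$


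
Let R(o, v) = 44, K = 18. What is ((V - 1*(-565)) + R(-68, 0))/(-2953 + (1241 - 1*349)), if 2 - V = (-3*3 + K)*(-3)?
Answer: -638/2061 ≈ -0.30956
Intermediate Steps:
V = 29 (V = 2 - (-3*3 + 18)*(-3) = 2 - (-9 + 18)*(-3) = 2 - 9*(-3) = 2 - 1*(-27) = 2 + 27 = 29)
((V - 1*(-565)) + R(-68, 0))/(-2953 + (1241 - 1*349)) = ((29 - 1*(-565)) + 44)/(-2953 + (1241 - 1*349)) = ((29 + 565) + 44)/(-2953 + (1241 - 349)) = (594 + 44)/(-2953 + 892) = 638/(-2061) = 638*(-1/2061) = -638/2061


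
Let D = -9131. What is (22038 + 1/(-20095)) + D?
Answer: 259366164/20095 ≈ 12907.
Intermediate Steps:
(22038 + 1/(-20095)) + D = (22038 + 1/(-20095)) - 9131 = (22038 - 1/20095) - 9131 = 442853609/20095 - 9131 = 259366164/20095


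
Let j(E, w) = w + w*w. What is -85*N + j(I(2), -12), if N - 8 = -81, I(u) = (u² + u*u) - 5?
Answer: 6337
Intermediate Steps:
I(u) = -5 + 2*u² (I(u) = (u² + u²) - 5 = 2*u² - 5 = -5 + 2*u²)
j(E, w) = w + w²
N = -73 (N = 8 - 81 = -73)
-85*N + j(I(2), -12) = -85*(-73) - 12*(1 - 12) = 6205 - 12*(-11) = 6205 + 132 = 6337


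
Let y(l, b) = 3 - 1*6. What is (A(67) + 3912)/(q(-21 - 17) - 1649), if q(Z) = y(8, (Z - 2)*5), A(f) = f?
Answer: -3979/1652 ≈ -2.4086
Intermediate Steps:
y(l, b) = -3 (y(l, b) = 3 - 6 = -3)
q(Z) = -3
(A(67) + 3912)/(q(-21 - 17) - 1649) = (67 + 3912)/(-3 - 1649) = 3979/(-1652) = 3979*(-1/1652) = -3979/1652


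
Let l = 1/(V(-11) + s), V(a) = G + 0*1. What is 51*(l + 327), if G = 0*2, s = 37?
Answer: 617100/37 ≈ 16678.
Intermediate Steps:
G = 0
V(a) = 0 (V(a) = 0 + 0*1 = 0 + 0 = 0)
l = 1/37 (l = 1/(0 + 37) = 1/37 ≈ 0.027027)
51*(l + 327) = 51*(1/37 + 327) = 51*(12100/37) = 617100/37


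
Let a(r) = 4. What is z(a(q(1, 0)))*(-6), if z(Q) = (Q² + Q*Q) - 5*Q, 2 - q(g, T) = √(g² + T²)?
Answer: -72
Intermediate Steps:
q(g, T) = 2 - √(T² + g²) (q(g, T) = 2 - √(g² + T²) = 2 - √(T² + g²))
z(Q) = -5*Q + 2*Q² (z(Q) = (Q² + Q²) - 5*Q = 2*Q² - 5*Q = -5*Q + 2*Q²)
z(a(q(1, 0)))*(-6) = (4*(-5 + 2*4))*(-6) = (4*(-5 + 8))*(-6) = (4*3)*(-6) = 12*(-6) = -72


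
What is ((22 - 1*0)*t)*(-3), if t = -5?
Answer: 330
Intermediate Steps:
((22 - 1*0)*t)*(-3) = ((22 - 1*0)*(-5))*(-3) = ((22 + 0)*(-5))*(-3) = (22*(-5))*(-3) = -110*(-3) = 330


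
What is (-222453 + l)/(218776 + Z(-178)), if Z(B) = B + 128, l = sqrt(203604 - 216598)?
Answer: -222453/218726 + I*sqrt(12994)/218726 ≈ -1.017 + 0.00052116*I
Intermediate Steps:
l = I*sqrt(12994) (l = sqrt(-12994) = I*sqrt(12994) ≈ 113.99*I)
Z(B) = 128 + B
(-222453 + l)/(218776 + Z(-178)) = (-222453 + I*sqrt(12994))/(218776 + (128 - 178)) = (-222453 + I*sqrt(12994))/(218776 - 50) = (-222453 + I*sqrt(12994))/218726 = (-222453 + I*sqrt(12994))*(1/218726) = -222453/218726 + I*sqrt(12994)/218726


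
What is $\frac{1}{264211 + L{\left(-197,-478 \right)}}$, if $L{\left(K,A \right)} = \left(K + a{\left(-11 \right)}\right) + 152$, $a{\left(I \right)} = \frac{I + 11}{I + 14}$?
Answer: $\frac{1}{264166} \approx 3.7855 \cdot 10^{-6}$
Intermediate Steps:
$a{\left(I \right)} = \frac{11 + I}{14 + I}$
$L{\left(K,A \right)} = 152 + K$ ($L{\left(K,A \right)} = \left(K + \frac{11 - 11}{14 - 11}\right) + 152 = \left(K + \frac{1}{3} \cdot 0\right) + 152 = \left(K + 0\right) + 152 = K + 152 = 152 + K$)
$\frac{1}{264211 + L{\left(-197,-478 \right)}} = \frac{1}{264211 + \left(152 - 197\right)} = \frac{1}{264211 - 45} = \frac{1}{264166}$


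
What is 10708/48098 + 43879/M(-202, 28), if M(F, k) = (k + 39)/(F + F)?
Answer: -426319053966/1611283 ≈ -2.6458e+5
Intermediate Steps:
M(F, k) = (39 + k)/(2*F) (M(F, k) = (39 + k)/((2*F)) = (39 + k)*(1/(2*F)) = (39 + k)/(2*F))
10708/48098 + 43879/M(-202, 28) = 10708/48098 + 43879/(((½)*(39 + 28)/(-202))) = 10708*(1/48098) + 43879/(((½)*(-1/202)*67)) = 5354/24049 + 43879/(-67/404) = 5354/24049 + 43879*(-404/67) = 5354/24049 - 17727116/67 = -426319053966/1611283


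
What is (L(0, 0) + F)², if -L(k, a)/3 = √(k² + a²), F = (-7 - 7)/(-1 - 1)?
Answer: 49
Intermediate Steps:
F = 7 (F = -14/(-2) = -14*(-½) = 7)
L(k, a) = -3*√(a² + k²) (L(k, a) = -3*√(k² + a²) = -3*√(a² + k²))
(L(0, 0) + F)² = (-3*√(0² + 0²) + 7)² = (-3*√(0 + 0) + 7)² = (-3*√0 + 7)² = (-3*0 + 7)² = (0 + 7)² = 7² = 49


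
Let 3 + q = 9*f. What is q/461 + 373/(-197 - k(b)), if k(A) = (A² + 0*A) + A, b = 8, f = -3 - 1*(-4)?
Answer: -170339/124009 ≈ -1.3736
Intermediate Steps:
f = 1 (f = -3 + 4 = 1)
k(A) = A + A² (k(A) = (A² + 0) + A = A² + A = A + A²)
q = 6 (q = -3 + 9*1 = -3 + 9 = 6)
q/461 + 373/(-197 - k(b)) = 6/461 + 373/(-197 - 8*(1 + 8)) = 6*(1/461) + 373/(-197 - 8*9) = 6/461 + 373/(-197 - 1*72) = 6/461 + 373/(-197 - 72) = 6/461 + 373/(-269) = 6/461 + 373*(-1/269) = 6/461 - 373/269 = -170339/124009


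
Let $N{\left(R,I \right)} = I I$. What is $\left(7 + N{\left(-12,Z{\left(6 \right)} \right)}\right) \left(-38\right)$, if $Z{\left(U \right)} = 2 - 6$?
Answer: $-874$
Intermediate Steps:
$Z{\left(U \right)} = -4$ ($Z{\left(U \right)} = 2 - 6 = -4$)
$N{\left(R,I \right)} = I^{2}$
$\left(7 + N{\left(-12,Z{\left(6 \right)} \right)}\right) \left(-38\right) = \left(7 + \left(-4\right)^{2}\right) \left(-38\right) = \left(7 + 16\right) \left(-38\right) = 23 \left(-38\right) = -874$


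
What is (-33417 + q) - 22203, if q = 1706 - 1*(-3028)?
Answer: -50886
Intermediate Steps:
q = 4734 (q = 1706 + 3028 = 4734)
(-33417 + q) - 22203 = (-33417 + 4734) - 22203 = -28683 - 22203 = -50886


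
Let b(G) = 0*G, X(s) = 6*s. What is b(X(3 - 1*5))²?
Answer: 0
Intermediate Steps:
b(G) = 0
b(X(3 - 1*5))² = 0² = 0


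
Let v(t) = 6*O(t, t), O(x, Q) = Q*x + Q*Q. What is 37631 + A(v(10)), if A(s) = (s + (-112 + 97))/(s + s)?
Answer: 6021039/160 ≈ 37632.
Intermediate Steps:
O(x, Q) = Q² + Q*x (O(x, Q) = Q*x + Q² = Q² + Q*x)
v(t) = 12*t² (v(t) = 6*(t*(t + t)) = 6*(t*(2*t)) = 6*(2*t²) = 12*t²)
A(s) = (-15 + s)/(2*s) (A(s) = (s - 15)/((2*s)) = (-15 + s)*(1/(2*s)) = (-15 + s)/(2*s))
37631 + A(v(10)) = 37631 + (-15 + 12*10²)/(2*((12*10²))) = 37631 + (-15 + 12*100)/(2*((12*100))) = 37631 + (½)*(-15 + 1200)/1200 = 37631 + (½)*(1/1200)*1185 = 37631 + 79/160 = 6021039/160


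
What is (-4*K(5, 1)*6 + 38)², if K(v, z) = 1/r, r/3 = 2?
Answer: 1156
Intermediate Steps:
r = 6 (r = 3*2 = 6)
K(v, z) = ⅙ (K(v, z) = 1/6 = 1*(⅙) = ⅙)
(-4*K(5, 1)*6 + 38)² = (-4*⅙*6 + 38)² = (-⅔*6 + 38)² = (-4 + 38)² = 34² = 1156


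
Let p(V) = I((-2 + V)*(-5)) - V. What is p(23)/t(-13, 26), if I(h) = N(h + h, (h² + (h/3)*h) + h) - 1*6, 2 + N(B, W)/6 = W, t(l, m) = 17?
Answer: 87529/17 ≈ 5148.8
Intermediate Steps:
N(B, W) = -12 + 6*W
I(h) = -18 + 6*h + 8*h² (I(h) = (-12 + 6*((h² + (h/3)*h) + h)) - 1*6 = (-12 + 6*((h² + (h*(⅓))*h) + h)) - 6 = (-12 + 6*((h² + (h/3)*h) + h)) - 6 = (-12 + 6*((h² + h²/3) + h)) - 6 = (-12 + 6*(4*h²/3 + h)) - 6 = (-12 + 6*(h + 4*h²/3)) - 6 = (-12 + (6*h + 8*h²)) - 6 = (-12 + 6*h + 8*h²) - 6 = -18 + 6*h + 8*h²)
p(V) = -18 - V + 2*(10 - 5*V)*(43 - 20*V) (p(V) = (-18 + 2*((-2 + V)*(-5))*(3 + 4*((-2 + V)*(-5)))) - V = (-18 + 2*(10 - 5*V)*(3 + 4*(10 - 5*V))) - V = (-18 + 2*(10 - 5*V)*(3 + (40 - 20*V))) - V = (-18 + 2*(10 - 5*V)*(43 - 20*V)) - V = -18 - V + 2*(10 - 5*V)*(43 - 20*V))
p(23)/t(-13, 26) = (842 - 831*23 + 200*23²)/17 = (842 - 19113 + 200*529)*(1/17) = (842 - 19113 + 105800)*(1/17) = 87529*(1/17) = 87529/17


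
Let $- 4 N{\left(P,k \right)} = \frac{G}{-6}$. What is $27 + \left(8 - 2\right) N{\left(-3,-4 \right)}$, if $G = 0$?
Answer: $27$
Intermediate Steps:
$N{\left(P,k \right)} = 0$ ($N{\left(P,k \right)} = - \frac{0 \frac{1}{-6}}{4} = - \frac{0 \left(- \frac{1}{6}\right)}{4} = \left(- \frac{1}{4}\right) 0 = 0$)
$27 + \left(8 - 2\right) N{\left(-3,-4 \right)} = 27 + \left(8 - 2\right) 0 = 27 + 6 \cdot 0 = 27 + 0 = 27$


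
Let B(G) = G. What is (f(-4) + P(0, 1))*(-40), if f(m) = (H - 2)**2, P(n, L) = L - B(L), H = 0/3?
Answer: -160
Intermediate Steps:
H = 0 (H = 0*(1/3) = 0)
P(n, L) = 0 (P(n, L) = L - L = 0)
f(m) = 4 (f(m) = (0 - 2)**2 = (-2)**2 = 4)
(f(-4) + P(0, 1))*(-40) = (4 + 0)*(-40) = 4*(-40) = -160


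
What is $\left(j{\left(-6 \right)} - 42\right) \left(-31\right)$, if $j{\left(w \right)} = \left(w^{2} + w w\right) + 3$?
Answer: $-1023$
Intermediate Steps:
$j{\left(w \right)} = 3 + 2 w^{2}$ ($j{\left(w \right)} = \left(w^{2} + w^{2}\right) + 3 = 2 w^{2} + 3 = 3 + 2 w^{2}$)
$\left(j{\left(-6 \right)} - 42\right) \left(-31\right) = \left(\left(3 + 2 \left(-6\right)^{2}\right) - 42\right) \left(-31\right) = \left(\left(3 + 2 \cdot 36\right) - 42\right) \left(-31\right) = \left(\left(3 + 72\right) - 42\right) \left(-31\right) = \left(75 - 42\right) \left(-31\right) = 33 \left(-31\right) = -1023$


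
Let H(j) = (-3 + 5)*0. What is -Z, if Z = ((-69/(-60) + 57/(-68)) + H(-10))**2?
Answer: -2809/28900 ≈ -0.097197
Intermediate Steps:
H(j) = 0 (H(j) = 2*0 = 0)
Z = 2809/28900 (Z = ((-69/(-60) + 57/(-68)) + 0)**2 = ((-69*(-1/60) + 57*(-1/68)) + 0)**2 = ((23/20 - 57/68) + 0)**2 = (53/170 + 0)**2 = (53/170)**2 = 2809/28900 ≈ 0.097197)
-Z = -1*2809/28900 = -2809/28900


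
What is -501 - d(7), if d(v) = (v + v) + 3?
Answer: -518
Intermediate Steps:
d(v) = 3 + 2*v (d(v) = 2*v + 3 = 3 + 2*v)
-501 - d(7) = -501 - (3 + 2*7) = -501 - (3 + 14) = -501 - 1*17 = -501 - 17 = -518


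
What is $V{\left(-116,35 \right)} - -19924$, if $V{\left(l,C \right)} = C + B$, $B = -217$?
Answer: $19742$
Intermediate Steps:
$V{\left(l,C \right)} = -217 + C$ ($V{\left(l,C \right)} = C - 217 = -217 + C$)
$V{\left(-116,35 \right)} - -19924 = \left(-217 + 35\right) - -19924 = -182 + 19924 = 19742$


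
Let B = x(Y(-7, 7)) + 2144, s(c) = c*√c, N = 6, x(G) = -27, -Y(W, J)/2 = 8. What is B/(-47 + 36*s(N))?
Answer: 99499/277727 + 457272*√6/277727 ≈ 4.3913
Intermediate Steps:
Y(W, J) = -16 (Y(W, J) = -2*8 = -16)
s(c) = c^(3/2)
B = 2117 (B = -27 + 2144 = 2117)
B/(-47 + 36*s(N)) = 2117/(-47 + 36*6^(3/2)) = 2117/(-47 + 36*(6*√6)) = 2117/(-47 + 216*√6)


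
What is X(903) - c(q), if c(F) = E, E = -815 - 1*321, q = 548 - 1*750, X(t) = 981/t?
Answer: 342263/301 ≈ 1137.1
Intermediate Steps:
q = -202 (q = 548 - 750 = -202)
E = -1136 (E = -815 - 321 = -1136)
c(F) = -1136
X(903) - c(q) = 981/903 - 1*(-1136) = 981*(1/903) + 1136 = 327/301 + 1136 = 342263/301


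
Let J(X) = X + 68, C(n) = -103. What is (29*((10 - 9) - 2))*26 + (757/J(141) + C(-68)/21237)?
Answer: -3330599000/4438533 ≈ -750.38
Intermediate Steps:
J(X) = 68 + X
(29*((10 - 9) - 2))*26 + (757/J(141) + C(-68)/21237) = (29*((10 - 9) - 2))*26 + (757/(68 + 141) - 103/21237) = (29*(1 - 2))*26 + (757/209 - 103*1/21237) = (29*(-1))*26 + (757*(1/209) - 103/21237) = -29*26 + (757/209 - 103/21237) = -754 + 16054882/4438533 = -3330599000/4438533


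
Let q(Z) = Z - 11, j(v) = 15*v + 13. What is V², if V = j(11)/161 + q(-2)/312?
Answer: 16900321/14930496 ≈ 1.1319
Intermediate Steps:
j(v) = 13 + 15*v
q(Z) = -11 + Z
V = 4111/3864 (V = (13 + 15*11)/161 + (-11 - 2)/312 = (13 + 165)*(1/161) - 13*1/312 = 178*(1/161) - 1/24 = 178/161 - 1/24 = 4111/3864 ≈ 1.0639)
V² = (4111/3864)² = 16900321/14930496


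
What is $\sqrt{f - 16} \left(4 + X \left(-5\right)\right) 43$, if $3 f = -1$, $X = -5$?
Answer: $\frac{8729 i \sqrt{3}}{3} \approx 5039.7 i$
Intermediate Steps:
$f = - \frac{1}{3}$ ($f = \frac{1}{3} \left(-1\right) = - \frac{1}{3} \approx -0.33333$)
$\sqrt{f - 16} \left(4 + X \left(-5\right)\right) 43 = \sqrt{- \frac{1}{3} - 16} \left(4 - -25\right) 43 = \sqrt{- \frac{49}{3}} \left(4 + 25\right) 43 = \frac{7 i \sqrt{3}}{3} \cdot 29 \cdot 43 = \frac{203 i \sqrt{3}}{3} \cdot 43 = \frac{8729 i \sqrt{3}}{3}$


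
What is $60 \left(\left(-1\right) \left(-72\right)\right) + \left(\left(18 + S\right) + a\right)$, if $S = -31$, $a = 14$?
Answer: $4321$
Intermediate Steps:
$60 \left(\left(-1\right) \left(-72\right)\right) + \left(\left(18 + S\right) + a\right) = 60 \left(\left(-1\right) \left(-72\right)\right) + \left(\left(18 - 31\right) + 14\right) = 60 \cdot 72 + \left(-13 + 14\right) = 4320 + 1 = 4321$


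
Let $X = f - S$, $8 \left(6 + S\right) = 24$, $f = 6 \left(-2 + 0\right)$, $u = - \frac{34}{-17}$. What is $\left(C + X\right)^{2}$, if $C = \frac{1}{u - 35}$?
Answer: $\frac{88804}{1089} \approx 81.546$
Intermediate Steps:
$u = 2$ ($u = \left(-34\right) \left(- \frac{1}{17}\right) = 2$)
$f = -12$ ($f = 6 \left(-2\right) = -12$)
$C = - \frac{1}{33}$ ($C = \frac{1}{2 - 35} = \frac{1}{-33} = - \frac{1}{33} \approx -0.030303$)
$S = -3$ ($S = -6 + \frac{1}{8} \cdot 24 = -6 + 3 = -3$)
$X = -9$ ($X = -12 - -3 = -12 + 3 = -9$)
$\left(C + X\right)^{2} = \left(- \frac{1}{33} - 9\right)^{2} = \left(- \frac{298}{33}\right)^{2} = \frac{88804}{1089}$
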